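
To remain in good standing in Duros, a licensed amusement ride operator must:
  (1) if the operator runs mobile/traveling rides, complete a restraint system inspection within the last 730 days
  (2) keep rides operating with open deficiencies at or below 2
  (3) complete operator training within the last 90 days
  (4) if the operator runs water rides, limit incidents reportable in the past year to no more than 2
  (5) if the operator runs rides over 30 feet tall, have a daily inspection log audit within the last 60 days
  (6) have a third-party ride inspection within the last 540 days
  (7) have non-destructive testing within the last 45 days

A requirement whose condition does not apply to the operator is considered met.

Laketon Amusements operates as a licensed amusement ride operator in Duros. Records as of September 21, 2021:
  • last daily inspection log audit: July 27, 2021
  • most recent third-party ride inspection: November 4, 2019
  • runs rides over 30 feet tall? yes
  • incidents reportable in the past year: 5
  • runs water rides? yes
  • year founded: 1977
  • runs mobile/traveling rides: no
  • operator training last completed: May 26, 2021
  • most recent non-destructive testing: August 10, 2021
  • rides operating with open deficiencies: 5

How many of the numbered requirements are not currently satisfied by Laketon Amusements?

4

1. condition 'runs mobile/traveling rides' does not hold → requirement n/a → met
2. rides operating with open deficiencies 5 > 2 → not met
3. operator training 118 days ago vs limit 90 → not met
4. condition 'runs water rides' holds; incidents reportable in the past year 5 > 2 → not met
5. condition 'runs rides over 30 feet tall' holds; daily inspection log audit 56 days ago vs limit 60 → met
6. third-party ride inspection 687 days ago vs limit 540 → not met
7. non-destructive testing 42 days ago vs limit 45 → met
Not met: 4 of 7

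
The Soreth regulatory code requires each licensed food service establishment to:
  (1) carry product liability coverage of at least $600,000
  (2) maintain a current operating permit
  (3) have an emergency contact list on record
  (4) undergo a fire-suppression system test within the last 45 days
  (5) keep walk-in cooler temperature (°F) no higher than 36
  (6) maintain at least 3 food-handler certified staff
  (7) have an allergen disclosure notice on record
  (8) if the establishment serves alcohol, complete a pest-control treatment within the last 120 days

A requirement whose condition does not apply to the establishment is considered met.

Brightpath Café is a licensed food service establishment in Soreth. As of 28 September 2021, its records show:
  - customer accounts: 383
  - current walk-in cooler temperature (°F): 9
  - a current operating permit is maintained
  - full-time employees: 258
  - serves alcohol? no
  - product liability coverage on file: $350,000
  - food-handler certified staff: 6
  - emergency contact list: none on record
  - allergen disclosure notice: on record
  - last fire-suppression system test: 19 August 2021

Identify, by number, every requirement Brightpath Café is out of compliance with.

1, 3

1. product liability coverage $350,000 < $600,000 → not met
2. current operating permit present → met
3. emergency contact list absent → not met
4. fire-suppression system test 40 days ago vs limit 45 → met
5. walk-in cooler temperature (°F) 9 ≤ 36 → met
6. food-handler certified staff 6 ≥ 3 → met
7. allergen disclosure notice present → met
8. condition 'serves alcohol' does not hold → requirement n/a → met
Not met: 1, 3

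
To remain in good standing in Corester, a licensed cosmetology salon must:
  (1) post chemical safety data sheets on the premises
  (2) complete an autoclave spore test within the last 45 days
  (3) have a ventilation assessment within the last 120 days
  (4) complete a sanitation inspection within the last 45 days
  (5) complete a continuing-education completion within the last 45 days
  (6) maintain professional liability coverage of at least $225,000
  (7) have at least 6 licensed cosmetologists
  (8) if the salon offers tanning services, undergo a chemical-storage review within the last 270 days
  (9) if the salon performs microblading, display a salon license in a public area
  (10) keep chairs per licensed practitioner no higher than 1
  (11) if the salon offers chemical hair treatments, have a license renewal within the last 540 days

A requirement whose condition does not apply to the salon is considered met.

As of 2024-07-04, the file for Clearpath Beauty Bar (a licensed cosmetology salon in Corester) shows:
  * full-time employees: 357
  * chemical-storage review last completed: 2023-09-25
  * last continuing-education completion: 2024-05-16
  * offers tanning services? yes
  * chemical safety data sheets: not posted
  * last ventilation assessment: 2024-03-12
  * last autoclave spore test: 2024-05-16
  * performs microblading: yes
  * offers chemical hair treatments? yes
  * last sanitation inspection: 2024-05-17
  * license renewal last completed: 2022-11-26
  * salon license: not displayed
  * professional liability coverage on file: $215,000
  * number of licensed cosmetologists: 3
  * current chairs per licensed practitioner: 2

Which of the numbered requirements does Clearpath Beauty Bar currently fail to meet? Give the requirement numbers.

1, 2, 4, 5, 6, 7, 8, 9, 10, 11

1. chemical safety data sheets absent → not met
2. autoclave spore test 49 days ago vs limit 45 → not met
3. ventilation assessment 114 days ago vs limit 120 → met
4. sanitation inspection 48 days ago vs limit 45 → not met
5. continuing-education completion 49 days ago vs limit 45 → not met
6. professional liability coverage $215,000 < $225,000 → not met
7. licensed cosmetologists 3 < 6 → not met
8. condition 'offers tanning services' holds; chemical-storage review 283 days ago vs limit 270 → not met
9. condition 'performs microblading' holds; salon license absent → not met
10. chairs per licensed practitioner 2 > 1 → not met
11. condition 'offers chemical hair treatments' holds; license renewal 586 days ago vs limit 540 → not met
Not met: 1, 2, 4, 5, 6, 7, 8, 9, 10, 11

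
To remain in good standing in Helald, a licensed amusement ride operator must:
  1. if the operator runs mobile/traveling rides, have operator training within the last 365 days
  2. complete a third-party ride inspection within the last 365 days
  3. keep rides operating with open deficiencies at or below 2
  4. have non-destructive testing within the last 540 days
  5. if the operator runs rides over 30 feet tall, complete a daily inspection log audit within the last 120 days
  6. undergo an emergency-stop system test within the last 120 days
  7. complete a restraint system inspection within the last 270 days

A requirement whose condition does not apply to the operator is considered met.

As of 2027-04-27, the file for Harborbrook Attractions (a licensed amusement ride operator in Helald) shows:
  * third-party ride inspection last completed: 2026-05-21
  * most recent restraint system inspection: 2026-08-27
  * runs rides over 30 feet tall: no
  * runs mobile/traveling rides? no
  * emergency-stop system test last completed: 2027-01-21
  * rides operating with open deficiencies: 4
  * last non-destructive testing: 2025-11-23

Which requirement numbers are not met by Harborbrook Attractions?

1. condition 'runs mobile/traveling rides' does not hold → requirement n/a → met
2. third-party ride inspection 341 days ago vs limit 365 → met
3. rides operating with open deficiencies 4 > 2 → not met
4. non-destructive testing 520 days ago vs limit 540 → met
5. condition 'runs rides over 30 feet tall' does not hold → requirement n/a → met
6. emergency-stop system test 96 days ago vs limit 120 → met
7. restraint system inspection 243 days ago vs limit 270 → met
Not met: 3

3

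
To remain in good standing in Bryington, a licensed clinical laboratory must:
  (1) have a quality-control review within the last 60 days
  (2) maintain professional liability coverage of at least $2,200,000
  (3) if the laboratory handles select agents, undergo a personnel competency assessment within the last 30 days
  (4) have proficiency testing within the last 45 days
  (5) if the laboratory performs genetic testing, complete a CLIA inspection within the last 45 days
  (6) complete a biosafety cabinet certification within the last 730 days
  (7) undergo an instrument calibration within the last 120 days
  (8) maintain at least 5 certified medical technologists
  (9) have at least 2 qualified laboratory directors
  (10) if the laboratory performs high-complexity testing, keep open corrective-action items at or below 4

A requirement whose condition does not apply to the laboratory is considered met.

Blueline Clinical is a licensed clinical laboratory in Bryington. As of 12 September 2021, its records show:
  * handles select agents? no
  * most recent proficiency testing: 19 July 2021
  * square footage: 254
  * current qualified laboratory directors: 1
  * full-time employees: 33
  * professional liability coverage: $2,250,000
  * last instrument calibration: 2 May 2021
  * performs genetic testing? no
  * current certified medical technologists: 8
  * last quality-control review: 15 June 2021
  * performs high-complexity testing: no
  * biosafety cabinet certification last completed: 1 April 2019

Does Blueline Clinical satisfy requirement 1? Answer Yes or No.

No

1. quality-control review 89 days ago vs limit 60 → not met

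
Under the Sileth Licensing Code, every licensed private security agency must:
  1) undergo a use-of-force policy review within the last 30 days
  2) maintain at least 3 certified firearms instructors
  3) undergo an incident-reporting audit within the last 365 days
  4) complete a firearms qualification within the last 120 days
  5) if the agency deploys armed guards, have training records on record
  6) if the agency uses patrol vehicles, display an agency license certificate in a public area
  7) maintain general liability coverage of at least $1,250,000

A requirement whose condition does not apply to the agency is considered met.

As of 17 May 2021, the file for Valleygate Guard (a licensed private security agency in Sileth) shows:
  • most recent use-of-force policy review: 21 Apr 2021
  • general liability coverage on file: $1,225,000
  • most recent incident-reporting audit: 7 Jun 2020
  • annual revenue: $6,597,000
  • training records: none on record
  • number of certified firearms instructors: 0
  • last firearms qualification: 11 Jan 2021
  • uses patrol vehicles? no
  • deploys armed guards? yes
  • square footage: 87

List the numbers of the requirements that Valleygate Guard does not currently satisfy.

2, 4, 5, 7

1. use-of-force policy review 26 days ago vs limit 30 → met
2. certified firearms instructors 0 < 3 → not met
3. incident-reporting audit 344 days ago vs limit 365 → met
4. firearms qualification 126 days ago vs limit 120 → not met
5. condition 'deploys armed guards' holds; training records absent → not met
6. condition 'uses patrol vehicles' does not hold → requirement n/a → met
7. general liability coverage $1,225,000 < $1,250,000 → not met
Not met: 2, 4, 5, 7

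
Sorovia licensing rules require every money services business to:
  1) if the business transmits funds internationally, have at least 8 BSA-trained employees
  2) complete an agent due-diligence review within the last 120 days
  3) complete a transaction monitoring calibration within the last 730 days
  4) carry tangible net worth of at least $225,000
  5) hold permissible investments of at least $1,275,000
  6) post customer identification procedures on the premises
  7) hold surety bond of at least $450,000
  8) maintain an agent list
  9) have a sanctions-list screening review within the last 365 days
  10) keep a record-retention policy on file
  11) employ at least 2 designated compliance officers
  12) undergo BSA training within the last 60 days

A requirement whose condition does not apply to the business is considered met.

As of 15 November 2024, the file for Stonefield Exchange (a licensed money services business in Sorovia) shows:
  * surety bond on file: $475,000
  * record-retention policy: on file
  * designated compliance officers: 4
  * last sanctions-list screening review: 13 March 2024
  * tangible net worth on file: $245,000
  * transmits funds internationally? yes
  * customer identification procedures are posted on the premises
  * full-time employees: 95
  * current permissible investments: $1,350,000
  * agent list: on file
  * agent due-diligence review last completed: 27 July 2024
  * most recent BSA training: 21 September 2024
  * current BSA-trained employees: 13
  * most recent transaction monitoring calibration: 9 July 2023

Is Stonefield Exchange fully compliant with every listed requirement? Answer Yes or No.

Yes

1. condition 'transmits funds internationally' holds; BSA-trained employees 13 ≥ 8 → met
2. agent due-diligence review 111 days ago vs limit 120 → met
3. transaction monitoring calibration 495 days ago vs limit 730 → met
4. tangible net worth $245,000 ≥ $225,000 → met
5. permissible investments $1,350,000 ≥ $1,275,000 → met
6. customer identification procedures present → met
7. surety bond $475,000 ≥ $450,000 → met
8. agent list present → met
9. sanctions-list screening review 247 days ago vs limit 365 → met
10. record-retention policy present → met
11. designated compliance officers 4 ≥ 2 → met
12. BSA training 55 days ago vs limit 60 → met
All met.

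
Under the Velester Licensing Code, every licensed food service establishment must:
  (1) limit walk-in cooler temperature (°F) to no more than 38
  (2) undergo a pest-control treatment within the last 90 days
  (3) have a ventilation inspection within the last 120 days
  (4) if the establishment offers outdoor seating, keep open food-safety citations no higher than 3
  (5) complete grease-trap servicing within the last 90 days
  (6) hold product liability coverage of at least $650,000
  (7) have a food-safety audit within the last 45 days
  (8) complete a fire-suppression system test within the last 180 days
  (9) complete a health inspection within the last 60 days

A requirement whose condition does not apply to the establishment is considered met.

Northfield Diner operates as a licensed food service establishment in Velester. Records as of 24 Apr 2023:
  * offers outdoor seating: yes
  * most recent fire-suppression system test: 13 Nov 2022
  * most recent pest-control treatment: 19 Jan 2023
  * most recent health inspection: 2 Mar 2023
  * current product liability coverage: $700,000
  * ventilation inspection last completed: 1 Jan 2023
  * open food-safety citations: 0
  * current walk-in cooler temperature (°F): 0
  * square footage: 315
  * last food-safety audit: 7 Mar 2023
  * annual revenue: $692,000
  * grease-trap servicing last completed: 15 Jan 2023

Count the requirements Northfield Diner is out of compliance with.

3

1. walk-in cooler temperature (°F) 0 ≤ 38 → met
2. pest-control treatment 95 days ago vs limit 90 → not met
3. ventilation inspection 113 days ago vs limit 120 → met
4. condition 'offers outdoor seating' holds; open food-safety citations 0 ≤ 3 → met
5. grease-trap servicing 99 days ago vs limit 90 → not met
6. product liability coverage $700,000 ≥ $650,000 → met
7. food-safety audit 48 days ago vs limit 45 → not met
8. fire-suppression system test 162 days ago vs limit 180 → met
9. health inspection 53 days ago vs limit 60 → met
Not met: 3 of 9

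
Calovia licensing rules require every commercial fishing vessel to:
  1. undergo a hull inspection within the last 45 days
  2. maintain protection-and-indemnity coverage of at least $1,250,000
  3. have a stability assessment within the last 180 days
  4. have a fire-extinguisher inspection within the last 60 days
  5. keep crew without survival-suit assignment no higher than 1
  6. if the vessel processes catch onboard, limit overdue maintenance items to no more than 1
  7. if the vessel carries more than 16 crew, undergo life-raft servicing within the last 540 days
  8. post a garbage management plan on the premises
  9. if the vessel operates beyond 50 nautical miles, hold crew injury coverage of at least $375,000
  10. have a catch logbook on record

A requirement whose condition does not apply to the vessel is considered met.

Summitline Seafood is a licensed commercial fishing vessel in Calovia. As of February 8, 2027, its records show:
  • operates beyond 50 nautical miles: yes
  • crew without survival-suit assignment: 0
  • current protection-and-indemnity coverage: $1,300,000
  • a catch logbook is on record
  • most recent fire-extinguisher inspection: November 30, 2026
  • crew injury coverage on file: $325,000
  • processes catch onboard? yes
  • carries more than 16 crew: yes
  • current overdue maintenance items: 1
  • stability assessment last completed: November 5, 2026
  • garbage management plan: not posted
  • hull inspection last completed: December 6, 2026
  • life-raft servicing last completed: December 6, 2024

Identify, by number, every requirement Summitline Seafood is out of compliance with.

1, 4, 7, 8, 9

1. hull inspection 64 days ago vs limit 45 → not met
2. protection-and-indemnity coverage $1,300,000 ≥ $1,250,000 → met
3. stability assessment 95 days ago vs limit 180 → met
4. fire-extinguisher inspection 70 days ago vs limit 60 → not met
5. crew without survival-suit assignment 0 ≤ 1 → met
6. condition 'processes catch onboard' holds; overdue maintenance items 1 ≤ 1 → met
7. condition 'carries more than 16 crew' holds; life-raft servicing 794 days ago vs limit 540 → not met
8. garbage management plan absent → not met
9. condition 'operates beyond 50 nautical miles' holds; crew injury coverage $325,000 < $375,000 → not met
10. catch logbook present → met
Not met: 1, 4, 7, 8, 9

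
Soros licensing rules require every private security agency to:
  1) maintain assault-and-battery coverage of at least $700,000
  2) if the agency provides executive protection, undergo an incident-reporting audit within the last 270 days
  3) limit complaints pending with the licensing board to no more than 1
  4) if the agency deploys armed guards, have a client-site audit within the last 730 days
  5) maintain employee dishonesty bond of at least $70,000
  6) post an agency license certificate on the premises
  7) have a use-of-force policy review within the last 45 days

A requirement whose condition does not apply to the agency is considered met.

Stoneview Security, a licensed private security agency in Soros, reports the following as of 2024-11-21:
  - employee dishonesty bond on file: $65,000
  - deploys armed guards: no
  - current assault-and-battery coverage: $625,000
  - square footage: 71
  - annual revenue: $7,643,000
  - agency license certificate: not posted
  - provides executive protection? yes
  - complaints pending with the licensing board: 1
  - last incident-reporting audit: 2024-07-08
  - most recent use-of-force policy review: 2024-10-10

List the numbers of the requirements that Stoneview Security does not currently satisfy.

1, 5, 6

1. assault-and-battery coverage $625,000 < $700,000 → not met
2. condition 'provides executive protection' holds; incident-reporting audit 136 days ago vs limit 270 → met
3. complaints pending with the licensing board 1 ≤ 1 → met
4. condition 'deploys armed guards' does not hold → requirement n/a → met
5. employee dishonesty bond $65,000 < $70,000 → not met
6. agency license certificate absent → not met
7. use-of-force policy review 42 days ago vs limit 45 → met
Not met: 1, 5, 6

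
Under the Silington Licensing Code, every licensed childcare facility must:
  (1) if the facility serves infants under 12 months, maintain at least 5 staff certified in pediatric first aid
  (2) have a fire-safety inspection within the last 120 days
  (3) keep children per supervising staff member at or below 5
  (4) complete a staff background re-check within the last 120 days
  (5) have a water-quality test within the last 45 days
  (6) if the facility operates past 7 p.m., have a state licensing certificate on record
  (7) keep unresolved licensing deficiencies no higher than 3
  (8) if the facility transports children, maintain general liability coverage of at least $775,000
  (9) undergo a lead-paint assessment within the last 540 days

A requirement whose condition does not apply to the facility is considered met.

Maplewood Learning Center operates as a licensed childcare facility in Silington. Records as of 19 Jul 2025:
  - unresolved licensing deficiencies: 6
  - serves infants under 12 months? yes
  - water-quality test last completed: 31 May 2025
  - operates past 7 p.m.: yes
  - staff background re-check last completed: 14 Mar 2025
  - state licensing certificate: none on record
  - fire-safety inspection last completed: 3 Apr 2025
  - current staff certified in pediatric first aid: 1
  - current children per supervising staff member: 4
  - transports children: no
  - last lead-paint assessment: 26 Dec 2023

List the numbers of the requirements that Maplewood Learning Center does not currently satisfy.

1, 4, 5, 6, 7, 9

1. condition 'serves infants under 12 months' holds; staff certified in pediatric first aid 1 < 5 → not met
2. fire-safety inspection 107 days ago vs limit 120 → met
3. children per supervising staff member 4 ≤ 5 → met
4. staff background re-check 127 days ago vs limit 120 → not met
5. water-quality test 49 days ago vs limit 45 → not met
6. condition 'operates past 7 p.m.' holds; state licensing certificate absent → not met
7. unresolved licensing deficiencies 6 > 3 → not met
8. condition 'transports children' does not hold → requirement n/a → met
9. lead-paint assessment 571 days ago vs limit 540 → not met
Not met: 1, 4, 5, 6, 7, 9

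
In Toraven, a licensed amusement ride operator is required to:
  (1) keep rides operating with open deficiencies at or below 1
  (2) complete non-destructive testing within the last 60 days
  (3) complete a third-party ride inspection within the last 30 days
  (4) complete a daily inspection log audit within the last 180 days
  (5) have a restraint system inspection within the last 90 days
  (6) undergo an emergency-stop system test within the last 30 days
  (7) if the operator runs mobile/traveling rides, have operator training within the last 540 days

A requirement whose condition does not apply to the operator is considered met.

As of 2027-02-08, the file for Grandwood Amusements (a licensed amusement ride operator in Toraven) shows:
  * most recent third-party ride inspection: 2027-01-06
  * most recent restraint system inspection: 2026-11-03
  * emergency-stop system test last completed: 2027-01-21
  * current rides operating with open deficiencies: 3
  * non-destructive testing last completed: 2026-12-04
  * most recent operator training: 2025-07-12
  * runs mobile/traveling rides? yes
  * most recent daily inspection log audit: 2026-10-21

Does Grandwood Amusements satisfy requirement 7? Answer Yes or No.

7. condition 'runs mobile/traveling rides' holds; operator training 576 days ago vs limit 540 → not met

No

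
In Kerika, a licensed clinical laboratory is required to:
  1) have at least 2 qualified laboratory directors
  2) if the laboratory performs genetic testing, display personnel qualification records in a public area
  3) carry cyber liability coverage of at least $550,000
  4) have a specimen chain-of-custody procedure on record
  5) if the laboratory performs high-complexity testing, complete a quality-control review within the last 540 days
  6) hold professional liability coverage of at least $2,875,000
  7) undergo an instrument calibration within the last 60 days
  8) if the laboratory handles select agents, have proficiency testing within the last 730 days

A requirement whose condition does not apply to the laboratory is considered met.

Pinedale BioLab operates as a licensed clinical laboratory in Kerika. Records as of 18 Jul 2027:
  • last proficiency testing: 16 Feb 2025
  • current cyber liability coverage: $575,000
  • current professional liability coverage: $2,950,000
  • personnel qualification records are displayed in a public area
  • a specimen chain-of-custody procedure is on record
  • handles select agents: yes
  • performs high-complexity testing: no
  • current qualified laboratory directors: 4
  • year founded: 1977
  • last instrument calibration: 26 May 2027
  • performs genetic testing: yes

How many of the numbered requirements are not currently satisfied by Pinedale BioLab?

1. qualified laboratory directors 4 ≥ 2 → met
2. condition 'performs genetic testing' holds; personnel qualification records present → met
3. cyber liability coverage $575,000 ≥ $550,000 → met
4. specimen chain-of-custody procedure present → met
5. condition 'performs high-complexity testing' does not hold → requirement n/a → met
6. professional liability coverage $2,950,000 ≥ $2,875,000 → met
7. instrument calibration 53 days ago vs limit 60 → met
8. condition 'handles select agents' holds; proficiency testing 882 days ago vs limit 730 → not met
Not met: 1 of 8

1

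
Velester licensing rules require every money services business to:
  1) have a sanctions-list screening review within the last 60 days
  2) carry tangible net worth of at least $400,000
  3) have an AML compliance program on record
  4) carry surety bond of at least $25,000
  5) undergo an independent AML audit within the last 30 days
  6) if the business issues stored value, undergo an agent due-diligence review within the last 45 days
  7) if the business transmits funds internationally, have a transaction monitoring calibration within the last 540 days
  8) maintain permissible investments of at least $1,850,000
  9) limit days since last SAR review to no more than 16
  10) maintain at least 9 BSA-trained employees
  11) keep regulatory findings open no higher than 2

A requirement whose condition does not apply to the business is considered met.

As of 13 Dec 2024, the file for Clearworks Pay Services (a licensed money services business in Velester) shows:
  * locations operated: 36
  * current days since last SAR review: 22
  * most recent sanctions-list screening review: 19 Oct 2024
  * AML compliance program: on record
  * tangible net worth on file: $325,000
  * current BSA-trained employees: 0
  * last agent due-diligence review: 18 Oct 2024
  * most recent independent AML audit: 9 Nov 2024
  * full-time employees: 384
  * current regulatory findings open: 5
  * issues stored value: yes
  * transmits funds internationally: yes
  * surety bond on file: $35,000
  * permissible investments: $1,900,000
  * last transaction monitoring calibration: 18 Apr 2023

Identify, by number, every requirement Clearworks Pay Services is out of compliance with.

2, 5, 6, 7, 9, 10, 11

1. sanctions-list screening review 55 days ago vs limit 60 → met
2. tangible net worth $325,000 < $400,000 → not met
3. AML compliance program present → met
4. surety bond $35,000 ≥ $25,000 → met
5. independent AML audit 34 days ago vs limit 30 → not met
6. condition 'issues stored value' holds; agent due-diligence review 56 days ago vs limit 45 → not met
7. condition 'transmits funds internationally' holds; transaction monitoring calibration 605 days ago vs limit 540 → not met
8. permissible investments $1,900,000 ≥ $1,850,000 → met
9. days since last SAR review 22 > 16 → not met
10. BSA-trained employees 0 < 9 → not met
11. regulatory findings open 5 > 2 → not met
Not met: 2, 5, 6, 7, 9, 10, 11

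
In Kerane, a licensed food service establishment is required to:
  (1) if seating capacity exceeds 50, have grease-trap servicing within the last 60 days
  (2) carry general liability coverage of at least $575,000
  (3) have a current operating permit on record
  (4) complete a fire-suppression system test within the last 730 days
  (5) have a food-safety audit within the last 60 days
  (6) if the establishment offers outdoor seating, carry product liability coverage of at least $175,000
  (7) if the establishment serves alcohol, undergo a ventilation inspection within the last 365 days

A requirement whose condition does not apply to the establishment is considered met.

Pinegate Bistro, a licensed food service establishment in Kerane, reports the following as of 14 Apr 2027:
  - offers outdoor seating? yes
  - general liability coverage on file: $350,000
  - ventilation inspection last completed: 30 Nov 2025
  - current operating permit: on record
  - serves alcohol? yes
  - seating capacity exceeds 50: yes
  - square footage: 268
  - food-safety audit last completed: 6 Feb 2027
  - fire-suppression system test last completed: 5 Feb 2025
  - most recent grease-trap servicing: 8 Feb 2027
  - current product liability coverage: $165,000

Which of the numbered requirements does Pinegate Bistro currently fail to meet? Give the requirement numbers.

1. condition 'seating capacity exceeds 50' holds; grease-trap servicing 65 days ago vs limit 60 → not met
2. general liability coverage $350,000 < $575,000 → not met
3. current operating permit present → met
4. fire-suppression system test 798 days ago vs limit 730 → not met
5. food-safety audit 67 days ago vs limit 60 → not met
6. condition 'offers outdoor seating' holds; product liability coverage $165,000 < $175,000 → not met
7. condition 'serves alcohol' holds; ventilation inspection 500 days ago vs limit 365 → not met
Not met: 1, 2, 4, 5, 6, 7

1, 2, 4, 5, 6, 7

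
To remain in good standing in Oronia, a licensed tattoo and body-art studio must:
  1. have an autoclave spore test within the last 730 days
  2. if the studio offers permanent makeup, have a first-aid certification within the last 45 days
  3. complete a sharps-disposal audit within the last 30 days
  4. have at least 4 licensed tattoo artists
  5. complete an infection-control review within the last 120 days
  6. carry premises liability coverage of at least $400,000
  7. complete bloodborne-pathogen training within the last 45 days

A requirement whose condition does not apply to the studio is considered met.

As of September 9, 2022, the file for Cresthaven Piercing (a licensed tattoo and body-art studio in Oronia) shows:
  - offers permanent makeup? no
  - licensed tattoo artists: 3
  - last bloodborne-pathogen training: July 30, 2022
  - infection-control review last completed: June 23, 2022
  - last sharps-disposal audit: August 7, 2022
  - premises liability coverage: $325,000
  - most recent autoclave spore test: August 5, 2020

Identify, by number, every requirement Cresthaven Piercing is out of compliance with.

1, 3, 4, 6

1. autoclave spore test 765 days ago vs limit 730 → not met
2. condition 'offers permanent makeup' does not hold → requirement n/a → met
3. sharps-disposal audit 33 days ago vs limit 30 → not met
4. licensed tattoo artists 3 < 4 → not met
5. infection-control review 78 days ago vs limit 120 → met
6. premises liability coverage $325,000 < $400,000 → not met
7. bloodborne-pathogen training 41 days ago vs limit 45 → met
Not met: 1, 3, 4, 6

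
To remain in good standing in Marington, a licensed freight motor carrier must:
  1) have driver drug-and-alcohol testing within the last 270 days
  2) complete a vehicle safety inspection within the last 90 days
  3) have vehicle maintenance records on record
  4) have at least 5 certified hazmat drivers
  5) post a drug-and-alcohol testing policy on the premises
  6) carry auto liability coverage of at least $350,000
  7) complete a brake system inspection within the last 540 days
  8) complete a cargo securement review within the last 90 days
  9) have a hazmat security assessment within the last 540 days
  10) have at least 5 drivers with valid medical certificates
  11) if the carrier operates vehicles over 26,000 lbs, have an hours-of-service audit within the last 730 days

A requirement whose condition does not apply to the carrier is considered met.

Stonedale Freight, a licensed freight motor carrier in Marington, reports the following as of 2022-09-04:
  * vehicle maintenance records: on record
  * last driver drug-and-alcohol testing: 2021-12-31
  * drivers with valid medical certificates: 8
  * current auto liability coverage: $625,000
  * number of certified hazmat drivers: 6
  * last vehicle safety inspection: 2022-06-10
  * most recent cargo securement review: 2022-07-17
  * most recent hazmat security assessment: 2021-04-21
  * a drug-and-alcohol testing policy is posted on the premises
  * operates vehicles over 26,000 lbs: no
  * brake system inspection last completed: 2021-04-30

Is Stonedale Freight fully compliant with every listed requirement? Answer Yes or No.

Yes

1. driver drug-and-alcohol testing 247 days ago vs limit 270 → met
2. vehicle safety inspection 86 days ago vs limit 90 → met
3. vehicle maintenance records present → met
4. certified hazmat drivers 6 ≥ 5 → met
5. drug-and-alcohol testing policy present → met
6. auto liability coverage $625,000 ≥ $350,000 → met
7. brake system inspection 492 days ago vs limit 540 → met
8. cargo securement review 49 days ago vs limit 90 → met
9. hazmat security assessment 501 days ago vs limit 540 → met
10. drivers with valid medical certificates 8 ≥ 5 → met
11. condition 'operates vehicles over 26,000 lbs' does not hold → requirement n/a → met
All met.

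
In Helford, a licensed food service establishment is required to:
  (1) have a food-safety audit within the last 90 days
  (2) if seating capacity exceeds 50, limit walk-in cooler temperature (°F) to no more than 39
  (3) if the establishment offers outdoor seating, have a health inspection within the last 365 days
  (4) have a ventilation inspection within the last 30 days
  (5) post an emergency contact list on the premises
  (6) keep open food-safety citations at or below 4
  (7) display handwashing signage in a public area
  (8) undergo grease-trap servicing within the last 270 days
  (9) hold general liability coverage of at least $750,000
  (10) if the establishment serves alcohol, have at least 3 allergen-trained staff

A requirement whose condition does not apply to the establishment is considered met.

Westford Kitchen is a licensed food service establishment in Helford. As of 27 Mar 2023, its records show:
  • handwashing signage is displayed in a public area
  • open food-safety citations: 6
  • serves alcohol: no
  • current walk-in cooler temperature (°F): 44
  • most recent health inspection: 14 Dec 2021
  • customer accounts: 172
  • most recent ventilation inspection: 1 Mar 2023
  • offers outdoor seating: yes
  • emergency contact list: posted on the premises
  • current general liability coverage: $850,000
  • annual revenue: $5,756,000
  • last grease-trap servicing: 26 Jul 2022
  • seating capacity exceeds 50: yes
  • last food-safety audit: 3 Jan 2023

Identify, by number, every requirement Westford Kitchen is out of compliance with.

2, 3, 6

1. food-safety audit 83 days ago vs limit 90 → met
2. condition 'seating capacity exceeds 50' holds; walk-in cooler temperature (°F) 44 > 39 → not met
3. condition 'offers outdoor seating' holds; health inspection 468 days ago vs limit 365 → not met
4. ventilation inspection 26 days ago vs limit 30 → met
5. emergency contact list present → met
6. open food-safety citations 6 > 4 → not met
7. handwashing signage present → met
8. grease-trap servicing 244 days ago vs limit 270 → met
9. general liability coverage $850,000 ≥ $750,000 → met
10. condition 'serves alcohol' does not hold → requirement n/a → met
Not met: 2, 3, 6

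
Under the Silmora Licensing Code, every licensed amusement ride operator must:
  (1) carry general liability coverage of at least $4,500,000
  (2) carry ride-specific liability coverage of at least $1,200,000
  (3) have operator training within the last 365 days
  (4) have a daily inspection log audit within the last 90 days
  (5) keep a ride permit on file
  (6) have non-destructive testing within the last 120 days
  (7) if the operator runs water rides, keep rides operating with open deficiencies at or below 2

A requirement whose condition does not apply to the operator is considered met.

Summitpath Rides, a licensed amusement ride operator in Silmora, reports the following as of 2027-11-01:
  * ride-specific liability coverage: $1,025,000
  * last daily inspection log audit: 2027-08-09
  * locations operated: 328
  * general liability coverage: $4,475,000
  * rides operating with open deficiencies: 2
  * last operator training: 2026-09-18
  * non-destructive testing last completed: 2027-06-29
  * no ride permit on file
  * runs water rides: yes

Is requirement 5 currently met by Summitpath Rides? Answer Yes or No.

No

5. ride permit absent → not met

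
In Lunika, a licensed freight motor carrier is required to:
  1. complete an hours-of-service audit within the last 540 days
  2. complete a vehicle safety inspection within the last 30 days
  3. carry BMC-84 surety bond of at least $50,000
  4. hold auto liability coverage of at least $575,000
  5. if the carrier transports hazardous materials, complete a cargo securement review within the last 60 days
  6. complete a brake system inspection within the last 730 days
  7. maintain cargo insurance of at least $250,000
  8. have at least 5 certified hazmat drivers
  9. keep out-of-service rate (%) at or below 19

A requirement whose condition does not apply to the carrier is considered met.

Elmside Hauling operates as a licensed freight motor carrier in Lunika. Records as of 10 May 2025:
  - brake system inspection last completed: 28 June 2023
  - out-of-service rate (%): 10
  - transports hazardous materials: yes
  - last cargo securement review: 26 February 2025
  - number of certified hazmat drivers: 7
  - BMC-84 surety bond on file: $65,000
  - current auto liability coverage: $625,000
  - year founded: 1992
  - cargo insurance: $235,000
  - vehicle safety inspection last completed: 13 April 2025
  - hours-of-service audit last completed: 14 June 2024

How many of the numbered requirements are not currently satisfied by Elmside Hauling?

2

1. hours-of-service audit 330 days ago vs limit 540 → met
2. vehicle safety inspection 27 days ago vs limit 30 → met
3. BMC-84 surety bond $65,000 ≥ $50,000 → met
4. auto liability coverage $625,000 ≥ $575,000 → met
5. condition 'transports hazardous materials' holds; cargo securement review 73 days ago vs limit 60 → not met
6. brake system inspection 682 days ago vs limit 730 → met
7. cargo insurance $235,000 < $250,000 → not met
8. certified hazmat drivers 7 ≥ 5 → met
9. out-of-service rate (%) 10 ≤ 19 → met
Not met: 2 of 9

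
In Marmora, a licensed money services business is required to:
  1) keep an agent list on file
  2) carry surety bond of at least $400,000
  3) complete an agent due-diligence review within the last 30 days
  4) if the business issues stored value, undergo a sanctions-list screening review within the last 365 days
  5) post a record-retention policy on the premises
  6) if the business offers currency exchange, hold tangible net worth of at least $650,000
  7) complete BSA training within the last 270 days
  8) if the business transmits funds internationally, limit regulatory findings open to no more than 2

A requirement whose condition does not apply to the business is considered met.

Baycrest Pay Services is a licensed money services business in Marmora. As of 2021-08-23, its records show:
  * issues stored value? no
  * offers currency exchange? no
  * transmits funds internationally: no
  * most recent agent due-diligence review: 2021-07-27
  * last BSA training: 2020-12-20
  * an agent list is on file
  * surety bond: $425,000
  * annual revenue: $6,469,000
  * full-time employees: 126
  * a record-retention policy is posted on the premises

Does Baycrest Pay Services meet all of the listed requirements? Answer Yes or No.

1. agent list present → met
2. surety bond $425,000 ≥ $400,000 → met
3. agent due-diligence review 27 days ago vs limit 30 → met
4. condition 'issues stored value' does not hold → requirement n/a → met
5. record-retention policy present → met
6. condition 'offers currency exchange' does not hold → requirement n/a → met
7. BSA training 246 days ago vs limit 270 → met
8. condition 'transmits funds internationally' does not hold → requirement n/a → met
All met.

Yes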